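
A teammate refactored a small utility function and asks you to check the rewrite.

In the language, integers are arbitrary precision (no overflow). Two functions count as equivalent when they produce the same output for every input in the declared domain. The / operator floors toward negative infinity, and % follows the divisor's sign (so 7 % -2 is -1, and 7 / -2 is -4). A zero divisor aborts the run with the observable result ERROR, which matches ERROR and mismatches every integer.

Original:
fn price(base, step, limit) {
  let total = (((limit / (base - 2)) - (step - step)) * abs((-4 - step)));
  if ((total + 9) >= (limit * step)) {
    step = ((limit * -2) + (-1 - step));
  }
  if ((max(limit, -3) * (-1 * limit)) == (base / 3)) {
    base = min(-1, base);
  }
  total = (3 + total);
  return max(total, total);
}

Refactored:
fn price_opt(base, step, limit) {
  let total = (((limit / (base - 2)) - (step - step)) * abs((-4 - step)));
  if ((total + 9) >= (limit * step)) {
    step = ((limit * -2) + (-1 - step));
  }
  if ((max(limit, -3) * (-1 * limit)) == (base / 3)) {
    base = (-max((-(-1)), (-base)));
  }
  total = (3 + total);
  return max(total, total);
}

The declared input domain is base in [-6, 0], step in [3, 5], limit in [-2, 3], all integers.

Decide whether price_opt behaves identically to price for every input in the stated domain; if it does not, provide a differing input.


The two are interchangeable: min/max/abs usage differs, and every declared input agrees.
One worked example (base=-2, step=5, limit=3) — price: total = -9; ((total + 9) >= (limit * step)) -> false; ((max(limit, -3) * (-1 * limit)) == (base / 3)) -> false; total = -6; return -6; price_opt: total = -9; ((total + 9) >= (limit * step)) -> false; ((max(limit, -3) * (-1 * limit)) == (base / 3)) -> false; total = -6; return -6; agreement on -6.
Across all 126 domain points the two functions coincide.
verdict: equivalent


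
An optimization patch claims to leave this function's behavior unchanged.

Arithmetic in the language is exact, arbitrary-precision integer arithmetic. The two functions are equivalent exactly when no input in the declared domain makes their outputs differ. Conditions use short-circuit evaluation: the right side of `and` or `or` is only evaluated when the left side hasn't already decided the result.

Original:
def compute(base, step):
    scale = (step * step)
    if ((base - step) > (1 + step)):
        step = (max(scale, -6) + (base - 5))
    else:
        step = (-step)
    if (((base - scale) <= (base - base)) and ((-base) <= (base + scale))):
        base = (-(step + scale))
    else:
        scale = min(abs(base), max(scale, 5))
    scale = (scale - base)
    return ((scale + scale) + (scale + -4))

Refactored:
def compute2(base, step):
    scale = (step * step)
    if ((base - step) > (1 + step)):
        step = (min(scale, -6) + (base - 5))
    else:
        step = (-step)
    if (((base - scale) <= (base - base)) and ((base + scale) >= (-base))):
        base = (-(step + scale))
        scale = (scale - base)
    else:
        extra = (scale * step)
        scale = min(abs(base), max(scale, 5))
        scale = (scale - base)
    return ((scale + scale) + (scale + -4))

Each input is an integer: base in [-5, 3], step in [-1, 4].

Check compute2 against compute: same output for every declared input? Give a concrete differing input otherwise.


These are not equivalent — on base=0, step=-1 the outputs split (-10 vs -31).
compute: scale becomes 1; next ((base - step) > (1 + step)) evaluates to true; next step becomes -4; next (((base - scale) <= (base - base)) and ((-base) <= (base + scale))) evaluates to true; next base becomes 3; next scale becomes -2; next final value -10
compute2: scale becomes 1; next ((base - step) > (1 + step)) evaluates to true; next step becomes -11; next (((base - scale) <= (base - base)) and ((base + scale) >= (-base))) evaluates to true; next base becomes 10; next scale becomes -9; next final value -31
verdict: not equivalent; witness: base=0, step=-1


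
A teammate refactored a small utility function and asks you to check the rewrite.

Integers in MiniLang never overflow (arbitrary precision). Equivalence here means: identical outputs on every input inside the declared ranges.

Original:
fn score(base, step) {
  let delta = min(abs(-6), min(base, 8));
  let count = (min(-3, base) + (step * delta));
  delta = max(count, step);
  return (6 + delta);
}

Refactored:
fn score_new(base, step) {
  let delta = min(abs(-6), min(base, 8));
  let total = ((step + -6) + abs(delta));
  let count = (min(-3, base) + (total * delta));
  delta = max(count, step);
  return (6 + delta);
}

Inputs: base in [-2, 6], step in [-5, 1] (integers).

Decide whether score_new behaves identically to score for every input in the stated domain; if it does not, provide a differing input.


There is a counterexample at base=-2, step=-5: 13 on one side, 21 on the other.
score: delta becomes -2; next count becomes 7; next delta becomes 7; next final value 13
score_new: delta becomes -2; next total becomes -9; next count becomes 15; next delta becomes 15; next final value 21
verdict: not equivalent; witness: base=-2, step=-5


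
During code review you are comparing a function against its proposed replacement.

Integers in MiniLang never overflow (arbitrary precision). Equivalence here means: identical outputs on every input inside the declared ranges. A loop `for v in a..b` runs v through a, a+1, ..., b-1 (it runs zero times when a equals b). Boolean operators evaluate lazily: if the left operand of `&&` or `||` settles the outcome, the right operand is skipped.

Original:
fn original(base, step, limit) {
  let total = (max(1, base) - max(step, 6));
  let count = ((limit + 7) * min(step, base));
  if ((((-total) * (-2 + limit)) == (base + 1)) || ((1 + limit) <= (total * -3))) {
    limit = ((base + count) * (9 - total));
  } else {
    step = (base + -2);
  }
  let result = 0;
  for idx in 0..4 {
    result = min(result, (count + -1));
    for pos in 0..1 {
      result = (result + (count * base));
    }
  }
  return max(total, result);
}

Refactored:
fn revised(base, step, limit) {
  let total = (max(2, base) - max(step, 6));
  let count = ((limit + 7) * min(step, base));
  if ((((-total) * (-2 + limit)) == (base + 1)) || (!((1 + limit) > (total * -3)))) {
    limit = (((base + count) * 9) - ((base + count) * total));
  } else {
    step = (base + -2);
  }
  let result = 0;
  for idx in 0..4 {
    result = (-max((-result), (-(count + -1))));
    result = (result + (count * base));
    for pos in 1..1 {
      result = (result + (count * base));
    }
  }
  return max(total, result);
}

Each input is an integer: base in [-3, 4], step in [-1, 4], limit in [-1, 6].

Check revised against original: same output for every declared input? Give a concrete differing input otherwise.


At base=0, step=-1, limit=-1: original gives -5, revised gives -4.
verdict: not equivalent; witness: base=0, step=-1, limit=-1


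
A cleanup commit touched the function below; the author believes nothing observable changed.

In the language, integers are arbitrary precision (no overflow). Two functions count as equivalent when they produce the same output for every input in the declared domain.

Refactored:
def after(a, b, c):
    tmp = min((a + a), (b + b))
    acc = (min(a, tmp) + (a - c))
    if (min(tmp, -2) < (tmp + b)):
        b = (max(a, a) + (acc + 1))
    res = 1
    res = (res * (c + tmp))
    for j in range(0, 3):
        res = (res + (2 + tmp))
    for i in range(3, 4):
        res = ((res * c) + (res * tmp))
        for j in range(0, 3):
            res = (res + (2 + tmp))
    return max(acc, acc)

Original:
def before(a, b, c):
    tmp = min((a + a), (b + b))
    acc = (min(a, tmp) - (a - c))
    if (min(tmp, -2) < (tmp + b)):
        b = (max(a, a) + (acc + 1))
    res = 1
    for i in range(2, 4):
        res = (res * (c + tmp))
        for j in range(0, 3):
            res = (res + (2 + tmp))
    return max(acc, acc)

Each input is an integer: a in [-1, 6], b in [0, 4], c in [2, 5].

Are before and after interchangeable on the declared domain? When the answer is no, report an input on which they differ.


Input a=-1, b=0, c=2: 1 from before versus -5 from after.
verdict: not equivalent; witness: a=-1, b=0, c=2


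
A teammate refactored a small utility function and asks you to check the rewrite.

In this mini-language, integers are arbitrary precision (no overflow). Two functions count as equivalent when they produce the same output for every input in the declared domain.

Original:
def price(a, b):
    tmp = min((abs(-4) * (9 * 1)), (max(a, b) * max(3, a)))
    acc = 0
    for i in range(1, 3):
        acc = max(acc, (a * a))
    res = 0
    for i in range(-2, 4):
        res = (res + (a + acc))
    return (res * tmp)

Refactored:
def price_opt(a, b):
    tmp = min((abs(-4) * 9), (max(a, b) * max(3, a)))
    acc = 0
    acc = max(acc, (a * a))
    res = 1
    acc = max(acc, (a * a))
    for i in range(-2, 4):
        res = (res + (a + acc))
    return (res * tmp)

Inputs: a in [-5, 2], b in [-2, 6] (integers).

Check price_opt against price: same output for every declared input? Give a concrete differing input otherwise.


Evaluate both at a=-5, b=-2.
price: tmp = -6; acc = 0; [i=1]; acc = 25; [i=2]; acc = 25; res = 0; [i=-2]; res = 20; [i=-1]; res = 40; [i=0]; res = 60; [i=1]; res = 80; [i=2]; res = 100; [i=3]; res = 120; return -720
price_opt: tmp = -6; acc = 0; acc = 25; res = 1; acc = 25; [i=-2]; res = 21; [i=-1]; res = 41; [i=0]; res = 61; [i=1]; res = 81; [i=2]; res = 101; [i=3]; res = 121; return -726
-720 against -726: the behavior changed.
verdict: not equivalent; witness: a=-5, b=-2


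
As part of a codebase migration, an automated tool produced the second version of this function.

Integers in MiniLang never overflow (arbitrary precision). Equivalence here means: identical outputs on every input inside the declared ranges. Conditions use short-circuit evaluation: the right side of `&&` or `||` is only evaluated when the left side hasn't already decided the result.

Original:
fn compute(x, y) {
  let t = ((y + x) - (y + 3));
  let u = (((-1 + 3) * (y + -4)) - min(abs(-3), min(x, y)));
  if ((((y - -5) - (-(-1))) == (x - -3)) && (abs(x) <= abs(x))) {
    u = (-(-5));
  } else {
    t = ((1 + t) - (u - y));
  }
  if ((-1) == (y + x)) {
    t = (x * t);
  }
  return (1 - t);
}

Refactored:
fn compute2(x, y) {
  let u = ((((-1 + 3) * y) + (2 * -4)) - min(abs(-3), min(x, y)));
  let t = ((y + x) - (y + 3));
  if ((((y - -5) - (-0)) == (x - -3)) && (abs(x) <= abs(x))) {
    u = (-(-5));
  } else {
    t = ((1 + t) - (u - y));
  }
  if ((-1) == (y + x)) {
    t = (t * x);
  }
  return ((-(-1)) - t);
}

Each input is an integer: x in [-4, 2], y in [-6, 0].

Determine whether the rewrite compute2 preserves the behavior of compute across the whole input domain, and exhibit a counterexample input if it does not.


Evaluate both at x=-4, y=-6.
compute: t = -7; u = -14; ((((y - -5) - (-(-1))) == (x - -3)) && (abs(x) <= abs(x))) -> false; t = 2; ((-1) == (y + x)) -> false; return -1
compute2: u = -14; t = -7; ((((y - -5) - (-0)) == (x - -3)) && (abs(x) <= abs(x))) -> true; u = 5; ((-1) == (y + x)) -> false; return 8
-1 != 8, so the rewrite changes behavior.
verdict: not equivalent; witness: x=-4, y=-6


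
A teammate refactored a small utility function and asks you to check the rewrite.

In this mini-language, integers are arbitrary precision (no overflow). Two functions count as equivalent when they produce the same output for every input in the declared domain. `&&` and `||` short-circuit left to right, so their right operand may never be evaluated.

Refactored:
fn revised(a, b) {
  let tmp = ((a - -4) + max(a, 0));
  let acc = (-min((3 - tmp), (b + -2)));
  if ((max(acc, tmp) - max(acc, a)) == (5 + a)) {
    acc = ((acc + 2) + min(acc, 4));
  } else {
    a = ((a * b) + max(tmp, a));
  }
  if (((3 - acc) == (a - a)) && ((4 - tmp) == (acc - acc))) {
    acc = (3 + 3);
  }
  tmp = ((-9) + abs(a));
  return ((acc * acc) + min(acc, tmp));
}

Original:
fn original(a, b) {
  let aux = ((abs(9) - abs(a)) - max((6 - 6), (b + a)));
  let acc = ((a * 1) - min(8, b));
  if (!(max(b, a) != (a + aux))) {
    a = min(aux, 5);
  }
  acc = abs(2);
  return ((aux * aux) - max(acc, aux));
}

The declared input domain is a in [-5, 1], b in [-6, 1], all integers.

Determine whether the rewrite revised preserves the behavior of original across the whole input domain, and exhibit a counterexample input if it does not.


Run the pair on a=-5, b=-6.
original: aux=4, then acc=1, then (!(max(b, a) != (a + aux))) is false, then acc=2, then returns 12
revised: tmp=-1, then acc=8, then ((max(acc, tmp) - max(acc, a)) == (5 + a)) is true, then acc=14, then (((3 - acc) == (a - a)) && ((4 - tmp) == (acc - acc))) is false, then tmp=-4, then returns 192
12 against 192: the behavior changed.
verdict: not equivalent; witness: a=-5, b=-6


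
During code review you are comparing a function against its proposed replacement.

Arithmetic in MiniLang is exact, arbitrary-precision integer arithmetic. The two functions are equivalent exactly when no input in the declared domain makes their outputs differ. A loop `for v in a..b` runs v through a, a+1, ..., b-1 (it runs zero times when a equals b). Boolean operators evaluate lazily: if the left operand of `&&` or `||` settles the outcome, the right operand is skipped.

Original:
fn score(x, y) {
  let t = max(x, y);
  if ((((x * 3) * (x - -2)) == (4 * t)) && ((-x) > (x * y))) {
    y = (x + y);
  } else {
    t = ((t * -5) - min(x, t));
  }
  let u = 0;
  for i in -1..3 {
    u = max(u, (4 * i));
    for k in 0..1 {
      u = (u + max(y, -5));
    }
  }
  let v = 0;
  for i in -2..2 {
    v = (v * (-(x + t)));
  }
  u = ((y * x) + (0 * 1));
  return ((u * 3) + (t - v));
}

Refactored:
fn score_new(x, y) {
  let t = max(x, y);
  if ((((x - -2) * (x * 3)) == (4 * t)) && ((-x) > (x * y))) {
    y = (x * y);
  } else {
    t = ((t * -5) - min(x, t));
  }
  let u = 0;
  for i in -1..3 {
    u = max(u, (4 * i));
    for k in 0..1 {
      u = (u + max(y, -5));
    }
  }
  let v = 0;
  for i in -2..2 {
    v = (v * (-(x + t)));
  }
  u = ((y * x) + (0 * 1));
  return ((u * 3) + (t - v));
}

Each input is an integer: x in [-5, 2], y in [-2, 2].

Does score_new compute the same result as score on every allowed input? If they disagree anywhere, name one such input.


Try x=-2, y=0.
score: t=0, then ((((x * 3) * (x - -2)) == (4 * t)) && ((-x) > (x * y))) is true, then y=-2, then u=0, then (i=-1), then u=0, then (k=0), then u=-2, then (i=0), then u=0, then (k=0), then u=-2, then (i=1), then u=4, then (k=0), then u=2, then (i=2), then u=8, then (k=0), then u=6, then v=0, then (i=-2), then v=0, then (i=-1), then v=0, then (i=0), then v=0, then (i=1), then v=0, then u=4, then returns 12
score_new: t=0, then ((((x - -2) * (x * 3)) == (4 * t)) && ((-x) > (x * y))) is true, then y=0, then u=0, then (i=-1), then u=0, then (k=0), then u=0, then (i=0), then u=0, then (k=0), then u=0, then (i=1), then u=4, then (k=0), then u=4, then (i=2), then u=8, then (k=0), then u=8, then v=0, then (i=-2), then v=0, then (i=-1), then v=0, then (i=0), then v=0, then (i=1), then v=0, then u=0, then returns 0
12 against 0: the behavior changed.
verdict: not equivalent; witness: x=-2, y=0


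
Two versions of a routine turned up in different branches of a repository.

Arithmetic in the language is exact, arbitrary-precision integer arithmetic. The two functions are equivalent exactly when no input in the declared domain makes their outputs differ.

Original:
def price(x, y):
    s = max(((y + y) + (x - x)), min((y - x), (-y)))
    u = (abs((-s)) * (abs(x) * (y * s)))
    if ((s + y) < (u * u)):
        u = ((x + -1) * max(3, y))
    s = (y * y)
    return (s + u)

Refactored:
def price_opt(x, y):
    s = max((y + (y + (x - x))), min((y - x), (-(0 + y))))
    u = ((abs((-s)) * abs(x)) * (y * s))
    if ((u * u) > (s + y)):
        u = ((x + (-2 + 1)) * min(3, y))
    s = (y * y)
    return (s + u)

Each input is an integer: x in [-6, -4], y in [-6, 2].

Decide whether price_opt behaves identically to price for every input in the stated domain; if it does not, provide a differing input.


Not equivalent: x=-6, y=-6 separates them (15 vs 78).
price: s = 0; u = 0; ((s + y) < (u * u)) -> true; u = -21; s = 36; return 15
price_opt: s = 0; u = 0; ((u * u) > (s + y)) -> true; u = 42; s = 36; return 78
verdict: not equivalent; witness: x=-6, y=-6


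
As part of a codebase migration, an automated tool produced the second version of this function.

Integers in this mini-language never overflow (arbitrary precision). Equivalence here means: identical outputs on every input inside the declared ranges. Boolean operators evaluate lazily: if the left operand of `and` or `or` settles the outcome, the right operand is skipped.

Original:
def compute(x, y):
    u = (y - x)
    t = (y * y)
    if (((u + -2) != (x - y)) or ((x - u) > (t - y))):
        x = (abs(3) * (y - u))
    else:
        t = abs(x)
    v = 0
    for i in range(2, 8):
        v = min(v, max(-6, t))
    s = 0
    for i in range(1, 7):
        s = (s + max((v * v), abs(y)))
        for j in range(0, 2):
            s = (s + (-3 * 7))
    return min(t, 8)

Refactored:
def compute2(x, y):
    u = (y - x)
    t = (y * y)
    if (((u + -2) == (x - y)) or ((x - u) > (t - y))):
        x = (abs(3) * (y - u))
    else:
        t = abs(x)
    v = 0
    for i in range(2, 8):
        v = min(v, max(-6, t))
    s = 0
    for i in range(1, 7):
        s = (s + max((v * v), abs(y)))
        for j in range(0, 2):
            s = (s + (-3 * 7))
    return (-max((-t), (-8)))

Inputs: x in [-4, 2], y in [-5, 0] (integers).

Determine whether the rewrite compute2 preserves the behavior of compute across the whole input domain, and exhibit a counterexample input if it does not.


These are not equivalent — on x=-4, y=-5 the outputs split (8 vs 4).
compute: u=-1, then t=25, then (((u + -2) != (x - y)) or ((x - u) > (t - y))) is true, then x=-12, then v=0, then (i=2), then v=0, then (i=3), then v=0, then (i=4), then v=0, then (i=5), then v=0, then (i=6), then v=0, then (i=7), then v=0, then s=0, then (i=1), then s=5, then (j=0), then s=-16, then (j=1), then s=-37, then (i=2), then s=-32, then (j=0), then s=-53, then (j=1), then s=-74, then (i=3), then s=-69, then (j=0), then s=-90, then (j=1), then s=-111, then (i=4), then s=-106, then (j=0), then s=-127, then (j=1), then s=-148, then (i=5), then s=-143, then (j=0), then s=-164, then (j=1), then s=-185, then (i=6), then s=-180, then (j=0), then s=-201, then (j=1), then s=-222, then returns 8
compute2: u=-1, then t=25, then (((u + -2) == (x - y)) or ((x - u) > (t - y))) is false, then t=4, then v=0, then (i=2), then v=0, then (i=3), then v=0, then (i=4), then v=0, then (i=5), then v=0, then (i=6), then v=0, then (i=7), then v=0, then s=0, then (i=1), then s=5, then (j=0), then s=-16, then (j=1), then s=-37, then (i=2), then s=-32, then (j=0), then s=-53, then (j=1), then s=-74, then (i=3), then s=-69, then (j=0), then s=-90, then (j=1), then s=-111, then (i=4), then s=-106, then (j=0), then s=-127, then (j=1), then s=-148, then (i=5), then s=-143, then (j=0), then s=-164, then (j=1), then s=-185, then (i=6), then s=-180, then (j=0), then s=-201, then (j=1), then s=-222, then returns 4
verdict: not equivalent; witness: x=-4, y=-5


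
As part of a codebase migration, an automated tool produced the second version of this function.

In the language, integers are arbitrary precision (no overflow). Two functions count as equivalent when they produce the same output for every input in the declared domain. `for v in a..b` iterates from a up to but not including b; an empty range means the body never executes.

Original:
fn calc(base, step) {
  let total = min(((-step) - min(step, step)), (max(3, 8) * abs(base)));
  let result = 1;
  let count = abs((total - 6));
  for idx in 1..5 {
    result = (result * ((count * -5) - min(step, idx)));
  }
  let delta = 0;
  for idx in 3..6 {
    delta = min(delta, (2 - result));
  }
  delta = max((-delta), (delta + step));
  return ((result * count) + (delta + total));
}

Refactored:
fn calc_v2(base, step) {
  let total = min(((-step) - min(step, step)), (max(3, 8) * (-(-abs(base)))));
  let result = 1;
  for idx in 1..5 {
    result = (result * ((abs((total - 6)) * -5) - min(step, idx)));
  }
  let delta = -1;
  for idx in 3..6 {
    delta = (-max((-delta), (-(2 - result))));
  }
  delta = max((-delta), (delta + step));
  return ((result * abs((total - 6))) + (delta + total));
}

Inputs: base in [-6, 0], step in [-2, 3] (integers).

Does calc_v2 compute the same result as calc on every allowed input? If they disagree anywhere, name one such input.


The edit looks behavioral (`0` became `-1`), but over these ranges it never changes the outcome.
Tracing base=-6, step=1: calc: total=-2, then result=1, then count=8, then (idx=1), then result=-41, then (idx=2), then result=1681, then (idx=3), then result=-68921, then (idx=4), then result=2825761, then delta=0, then (idx=3), then delta=-2825759, then (idx=4), then delta=-2825759, then (idx=5), then delta=-2825759, then delta=2825759, then returns 25431845 | calc_v2: total=-2, then result=1, then (idx=1), then result=-41, then (idx=2), then result=1681, then (idx=3), then result=-68921, then (idx=4), then result=2825761, then delta=-1, then (idx=3), then delta=-2825759, then (idx=4), then delta=-2825759, then (idx=5), then delta=-2825759, then delta=2825759, then returns 25431845 — matching result 25431845.
Every one of the 42 inputs gives matching results.
verdict: equivalent


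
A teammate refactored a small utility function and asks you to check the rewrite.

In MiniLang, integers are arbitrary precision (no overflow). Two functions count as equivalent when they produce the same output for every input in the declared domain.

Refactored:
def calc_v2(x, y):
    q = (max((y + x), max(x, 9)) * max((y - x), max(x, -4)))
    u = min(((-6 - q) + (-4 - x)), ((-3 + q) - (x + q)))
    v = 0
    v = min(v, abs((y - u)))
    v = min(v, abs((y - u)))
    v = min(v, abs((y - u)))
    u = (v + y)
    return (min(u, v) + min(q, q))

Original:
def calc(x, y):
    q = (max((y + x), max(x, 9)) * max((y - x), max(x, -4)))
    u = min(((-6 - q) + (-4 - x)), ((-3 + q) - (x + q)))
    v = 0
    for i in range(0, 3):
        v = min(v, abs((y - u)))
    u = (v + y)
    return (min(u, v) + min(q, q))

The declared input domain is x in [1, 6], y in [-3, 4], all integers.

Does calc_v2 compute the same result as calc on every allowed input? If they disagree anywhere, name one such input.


Equivalent — the differences include arithmetic usage differs; local variable names differ; statement counts differ; loop structure differs; min/max/abs usage differs, yet no declared input distinguishes the two.
One worked example (x=1, y=-1) — calc: q=9, then u=-20, then v=0, then (i=0), then v=0, then (i=1), then v=0, then (i=2), then v=0, then u=-1, then returns 8; calc_v2: q=9, then u=-20, then v=0, then v=0, then v=0, then v=0, then u=-1, then returns 8; agreement on 8.
An exhaustive pass over the 48 declared inputs shows identical outputs.
verdict: equivalent


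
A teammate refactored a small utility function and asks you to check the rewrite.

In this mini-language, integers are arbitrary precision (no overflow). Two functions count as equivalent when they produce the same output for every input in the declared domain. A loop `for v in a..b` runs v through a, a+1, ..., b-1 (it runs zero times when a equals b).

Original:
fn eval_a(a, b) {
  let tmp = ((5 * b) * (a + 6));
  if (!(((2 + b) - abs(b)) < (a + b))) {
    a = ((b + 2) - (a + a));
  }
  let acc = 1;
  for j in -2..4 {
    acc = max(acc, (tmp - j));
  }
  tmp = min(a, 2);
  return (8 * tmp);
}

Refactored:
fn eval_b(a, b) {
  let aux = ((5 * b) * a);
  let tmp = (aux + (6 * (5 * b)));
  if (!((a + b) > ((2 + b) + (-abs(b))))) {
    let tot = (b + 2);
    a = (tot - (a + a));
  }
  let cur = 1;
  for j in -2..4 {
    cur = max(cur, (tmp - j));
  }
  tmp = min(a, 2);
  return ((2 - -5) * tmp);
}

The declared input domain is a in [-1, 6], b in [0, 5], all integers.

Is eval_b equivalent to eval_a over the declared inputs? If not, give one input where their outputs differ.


Try a=-1, b=0.
eval_a: tmp := 0 | (!(((2 + b) - abs(b)) < (a + b))): true | a := 4 | acc := 1 | iter j=-2: | acc := 2 | iter j=-1: | acc := 2 | iter j=0: | acc := 2 | iter j=1: | acc := 2 | iter j=2: | acc := 2 | iter j=3: | acc := 2 | tmp := 2 | result 16
eval_b: aux := 0 | tmp := 0 | (!((a + b) > ((2 + b) + (-abs(b))))): true | tot := 2 | a := 4 | cur := 1 | iter j=-2: | cur := 2 | iter j=-1: | cur := 2 | iter j=0: | cur := 2 | iter j=1: | cur := 2 | iter j=2: | cur := 2 | iter j=3: | cur := 2 | tmp := 2 | result 14
16 != 14, so the rewrite changes behavior.
verdict: not equivalent; witness: a=-1, b=0


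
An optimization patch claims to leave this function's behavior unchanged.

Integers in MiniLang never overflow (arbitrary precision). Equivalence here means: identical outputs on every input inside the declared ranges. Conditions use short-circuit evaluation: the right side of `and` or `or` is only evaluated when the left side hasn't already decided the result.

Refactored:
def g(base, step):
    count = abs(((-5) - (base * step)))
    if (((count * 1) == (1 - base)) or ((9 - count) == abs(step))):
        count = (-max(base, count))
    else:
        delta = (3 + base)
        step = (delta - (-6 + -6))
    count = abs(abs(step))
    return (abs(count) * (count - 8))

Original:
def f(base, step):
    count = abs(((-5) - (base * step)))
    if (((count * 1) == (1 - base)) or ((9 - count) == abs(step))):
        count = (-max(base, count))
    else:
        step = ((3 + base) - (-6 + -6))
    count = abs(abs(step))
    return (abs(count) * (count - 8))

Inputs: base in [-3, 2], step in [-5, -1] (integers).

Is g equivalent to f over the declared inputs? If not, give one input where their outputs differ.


This is a faithful refactor — statement counts differ; and local variable names differ, but the computed results match everywhere.
Tracing base=-1, step=-5: f: count := 10 | (((count * 1) == (1 - base)) or ((9 - count) == abs(step))): false | step := 14 | count := 14 | result 84 | g: count := 10 | (((count * 1) == (1 - base)) or ((9 - count) == abs(step))): false | delta := 2 | step := 14 | count := 14 | result 84 — matching result 84.
Across all 30 domain points the two functions coincide.
verdict: equivalent


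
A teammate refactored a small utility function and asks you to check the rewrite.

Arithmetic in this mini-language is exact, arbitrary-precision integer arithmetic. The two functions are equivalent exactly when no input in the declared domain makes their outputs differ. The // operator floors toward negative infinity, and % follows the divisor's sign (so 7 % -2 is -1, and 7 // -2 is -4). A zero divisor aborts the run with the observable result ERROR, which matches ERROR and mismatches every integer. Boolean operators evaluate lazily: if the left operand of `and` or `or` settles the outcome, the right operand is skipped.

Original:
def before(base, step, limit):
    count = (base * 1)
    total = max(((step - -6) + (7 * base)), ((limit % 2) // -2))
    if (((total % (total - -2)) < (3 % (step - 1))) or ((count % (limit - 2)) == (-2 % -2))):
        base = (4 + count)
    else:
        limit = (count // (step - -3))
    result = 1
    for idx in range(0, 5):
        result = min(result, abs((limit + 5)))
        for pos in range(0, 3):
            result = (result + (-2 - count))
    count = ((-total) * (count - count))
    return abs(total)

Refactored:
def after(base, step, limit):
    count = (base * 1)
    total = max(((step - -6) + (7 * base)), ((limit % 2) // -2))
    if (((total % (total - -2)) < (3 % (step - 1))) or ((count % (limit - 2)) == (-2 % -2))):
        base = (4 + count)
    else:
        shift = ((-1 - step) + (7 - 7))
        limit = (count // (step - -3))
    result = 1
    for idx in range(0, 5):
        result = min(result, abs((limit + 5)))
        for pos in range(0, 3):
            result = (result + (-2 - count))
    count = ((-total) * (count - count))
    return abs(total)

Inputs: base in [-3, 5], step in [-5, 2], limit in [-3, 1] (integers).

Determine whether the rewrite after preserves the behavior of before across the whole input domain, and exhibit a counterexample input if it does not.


The two versions differ — the changes include local variable names differ, statement counts differ, arithmetic usage differs, constant usage differs.
As a probe, take base=-1, step=-3, limit=-1: before runs count := -1 | total := -1 | (((total % (total - -2)) < (3 % (step - 1))) or ((count % (limit - 2)) == (-2 % -2))): false | divide-by-zero, output ERROR; after runs count := -1 | total := -1 | (((total % (total - -2)) < (3 % (step - 1))) or ((count % (limit - 2)) == (-2 % -2))): false | shift := 2 | divide-by-zero, output ERROR; both end at ERROR.
Checked all 360 inputs in the declared domain: the outputs agree on every one.
verdict: equivalent


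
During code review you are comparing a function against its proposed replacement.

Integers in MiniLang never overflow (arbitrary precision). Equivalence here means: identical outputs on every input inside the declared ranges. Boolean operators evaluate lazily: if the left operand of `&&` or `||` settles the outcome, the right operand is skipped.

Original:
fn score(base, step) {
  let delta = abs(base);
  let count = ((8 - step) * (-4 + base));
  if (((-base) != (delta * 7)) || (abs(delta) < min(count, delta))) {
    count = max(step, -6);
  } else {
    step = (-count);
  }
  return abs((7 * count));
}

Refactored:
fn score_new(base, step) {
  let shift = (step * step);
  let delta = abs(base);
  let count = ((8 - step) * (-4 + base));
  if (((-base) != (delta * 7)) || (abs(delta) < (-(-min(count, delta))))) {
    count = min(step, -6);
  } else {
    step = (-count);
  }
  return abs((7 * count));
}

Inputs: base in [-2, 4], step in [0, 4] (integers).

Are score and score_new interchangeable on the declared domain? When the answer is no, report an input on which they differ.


Take base=-2, step=0.
score: delta = 2; count = -48; (((-base) != (delta * 7)) || (abs(delta) < min(count, delta))) -> true; count = 0; return 0
score_new: shift = 0; delta = 2; count = -48; (((-base) != (delta * 7)) || (abs(delta) < (-(-min(count, delta))))) -> true; count = -6; return 42
0 != 42, so the rewrite changes behavior.
verdict: not equivalent; witness: base=-2, step=0


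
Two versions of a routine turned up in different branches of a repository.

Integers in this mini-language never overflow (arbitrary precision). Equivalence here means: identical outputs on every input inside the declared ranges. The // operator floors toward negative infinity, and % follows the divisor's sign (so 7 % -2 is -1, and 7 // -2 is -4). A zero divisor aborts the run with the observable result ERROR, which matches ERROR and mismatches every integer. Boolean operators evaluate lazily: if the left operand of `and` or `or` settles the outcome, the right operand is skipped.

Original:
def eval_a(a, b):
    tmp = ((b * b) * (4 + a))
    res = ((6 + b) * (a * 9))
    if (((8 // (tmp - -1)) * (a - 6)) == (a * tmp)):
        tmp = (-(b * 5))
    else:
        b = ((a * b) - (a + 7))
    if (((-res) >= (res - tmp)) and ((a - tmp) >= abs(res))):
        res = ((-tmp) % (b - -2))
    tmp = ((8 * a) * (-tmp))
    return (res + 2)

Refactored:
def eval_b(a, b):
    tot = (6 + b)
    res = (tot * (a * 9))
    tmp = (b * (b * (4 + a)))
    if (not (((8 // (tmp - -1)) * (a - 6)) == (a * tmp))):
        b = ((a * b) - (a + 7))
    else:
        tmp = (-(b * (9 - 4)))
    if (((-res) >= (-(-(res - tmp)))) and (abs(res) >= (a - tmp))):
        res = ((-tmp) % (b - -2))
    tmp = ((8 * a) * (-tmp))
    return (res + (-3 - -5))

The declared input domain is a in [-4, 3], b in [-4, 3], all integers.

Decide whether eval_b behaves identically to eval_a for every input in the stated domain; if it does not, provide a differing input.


Not equivalent: a=-4, b=-4 separates them (-70 vs 2).
eval_a: tmp becomes 0; next res becomes -72; next (((8 // (tmp - -1)) * (a - 6)) == (a * tmp)) evaluates to false; next b becomes 13; next (((-res) >= (res - tmp)) and ((a - tmp) >= abs(res))) evaluates to false; next tmp becomes 0; next final value -70
eval_b: tot becomes 2; next res becomes -72; next tmp becomes 0; next (not (((8 // (tmp - -1)) * (a - 6)) == (a * tmp))) evaluates to true; next b becomes 13; next (((-res) >= (-(-(res - tmp)))) and (abs(res) >= (a - tmp))) evaluates to true; next res becomes 0; next tmp becomes 0; next final value 2
verdict: not equivalent; witness: a=-4, b=-4


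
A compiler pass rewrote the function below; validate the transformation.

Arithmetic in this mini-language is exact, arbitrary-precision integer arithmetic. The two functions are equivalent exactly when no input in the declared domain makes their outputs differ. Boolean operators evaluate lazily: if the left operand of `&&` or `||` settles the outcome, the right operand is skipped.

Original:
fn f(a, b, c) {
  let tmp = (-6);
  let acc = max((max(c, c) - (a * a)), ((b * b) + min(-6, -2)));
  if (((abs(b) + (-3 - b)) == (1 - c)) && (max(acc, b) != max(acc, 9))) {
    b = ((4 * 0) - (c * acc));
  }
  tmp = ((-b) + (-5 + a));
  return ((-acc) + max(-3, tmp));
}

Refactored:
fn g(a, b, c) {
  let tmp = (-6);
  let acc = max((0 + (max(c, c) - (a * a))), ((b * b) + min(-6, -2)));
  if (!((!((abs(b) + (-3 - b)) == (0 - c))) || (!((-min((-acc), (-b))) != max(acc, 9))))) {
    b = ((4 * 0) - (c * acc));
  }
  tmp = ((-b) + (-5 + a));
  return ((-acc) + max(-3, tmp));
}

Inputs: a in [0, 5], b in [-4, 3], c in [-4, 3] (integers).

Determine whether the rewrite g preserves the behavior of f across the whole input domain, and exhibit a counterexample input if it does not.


There is a counterexample at a=0, b=-3, c=-3: -5 on one side, -6 on the other.
f: tmp = -6; acc = 3; (((abs(b) + (-3 - b)) == (1 - c)) && (max(acc, b) != max(acc, 9))) -> false; tmp = -2; return -5
g: tmp = -6; acc = 3; (!((!((abs(b) + (-3 - b)) == (0 - c))) || (!((-min((-acc), (-b))) != max(acc, 9))))) -> true; b = 9; tmp = -14; return -6
verdict: not equivalent; witness: a=0, b=-3, c=-3


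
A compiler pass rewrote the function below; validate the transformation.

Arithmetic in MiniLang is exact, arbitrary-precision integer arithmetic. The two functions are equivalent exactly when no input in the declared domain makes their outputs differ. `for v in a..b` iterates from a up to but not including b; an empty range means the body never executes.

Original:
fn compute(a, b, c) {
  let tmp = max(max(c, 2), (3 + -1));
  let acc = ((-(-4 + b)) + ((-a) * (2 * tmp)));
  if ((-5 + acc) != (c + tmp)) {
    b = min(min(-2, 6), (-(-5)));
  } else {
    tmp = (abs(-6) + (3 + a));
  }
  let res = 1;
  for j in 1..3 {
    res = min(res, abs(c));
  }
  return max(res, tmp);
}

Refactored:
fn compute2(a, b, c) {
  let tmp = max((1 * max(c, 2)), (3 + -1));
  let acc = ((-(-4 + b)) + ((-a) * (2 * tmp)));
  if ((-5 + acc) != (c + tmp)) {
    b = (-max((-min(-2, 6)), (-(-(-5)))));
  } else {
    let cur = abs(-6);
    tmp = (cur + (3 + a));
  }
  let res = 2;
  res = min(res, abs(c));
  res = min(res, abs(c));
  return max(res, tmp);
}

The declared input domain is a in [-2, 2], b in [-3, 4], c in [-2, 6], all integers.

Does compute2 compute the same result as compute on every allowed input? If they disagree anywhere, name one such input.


The edit looks behavioral (`1` became `2`), but over these ranges it never changes the outcome.
As a probe, take a=1, b=0, c=0: compute runs tmp=2, then acc=0, then ((-5 + acc) != (c + tmp)) is true, then b=-2, then res=1, then (j=1), then res=0, then (j=2), then res=0, then returns 2; compute2 runs tmp=2, then acc=0, then ((-5 + acc) != (c + tmp)) is true, then b=-2, then res=2, then res=0, then res=0, then returns 2; both end at 2.
Across all 360 domain points the two functions coincide.
verdict: equivalent


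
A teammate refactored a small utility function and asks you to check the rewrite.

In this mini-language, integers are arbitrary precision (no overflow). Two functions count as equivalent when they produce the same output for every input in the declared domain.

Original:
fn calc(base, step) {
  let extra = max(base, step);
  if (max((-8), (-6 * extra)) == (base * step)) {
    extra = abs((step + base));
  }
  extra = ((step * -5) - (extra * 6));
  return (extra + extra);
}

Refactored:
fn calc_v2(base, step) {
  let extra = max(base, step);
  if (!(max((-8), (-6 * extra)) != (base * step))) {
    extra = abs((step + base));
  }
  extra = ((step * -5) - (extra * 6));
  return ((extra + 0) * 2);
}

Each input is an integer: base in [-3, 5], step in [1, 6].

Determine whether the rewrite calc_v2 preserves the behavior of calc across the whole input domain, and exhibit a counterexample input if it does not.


Equivalent — the differences include constant usage differs, plus boolean connective usage differs, plus arithmetic usage differs, plus comparison usage differs, yet no declared input distinguishes the two.
As a probe, take base=3, step=3: calc runs extra := 3 | (max((-8), (-6 * extra)) == (base * step)): false | extra := -33 | result -66; calc_v2 runs extra := 3 | (!(max((-8), (-6 * extra)) != (base * step))): false | extra := -33 | result -66; both end at -66.
Across all 54 domain points the two functions coincide.
verdict: equivalent


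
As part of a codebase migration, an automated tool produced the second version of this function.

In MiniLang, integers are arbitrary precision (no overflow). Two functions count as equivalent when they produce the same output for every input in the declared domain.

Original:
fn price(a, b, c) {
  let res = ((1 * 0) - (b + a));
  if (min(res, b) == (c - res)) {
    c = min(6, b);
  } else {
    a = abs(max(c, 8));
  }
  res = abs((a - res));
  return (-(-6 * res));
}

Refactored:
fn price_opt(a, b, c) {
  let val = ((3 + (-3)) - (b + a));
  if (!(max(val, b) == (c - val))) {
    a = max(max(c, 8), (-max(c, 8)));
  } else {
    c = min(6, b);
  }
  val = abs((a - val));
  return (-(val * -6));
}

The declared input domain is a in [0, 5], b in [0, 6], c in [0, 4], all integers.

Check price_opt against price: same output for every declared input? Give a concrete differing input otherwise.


The rewrite breaks on a=0, b=1, c=0, where the results are 54 and 6.
price: res becomes -1; next (min(res, b) == (c - res)) evaluates to false; next a becomes 8; next res becomes 9; next final value 54
price_opt: val becomes -1; next (!(max(val, b) == (c - val))) evaluates to false; next c becomes 1; next val becomes 1; next final value 6
verdict: not equivalent; witness: a=0, b=1, c=0


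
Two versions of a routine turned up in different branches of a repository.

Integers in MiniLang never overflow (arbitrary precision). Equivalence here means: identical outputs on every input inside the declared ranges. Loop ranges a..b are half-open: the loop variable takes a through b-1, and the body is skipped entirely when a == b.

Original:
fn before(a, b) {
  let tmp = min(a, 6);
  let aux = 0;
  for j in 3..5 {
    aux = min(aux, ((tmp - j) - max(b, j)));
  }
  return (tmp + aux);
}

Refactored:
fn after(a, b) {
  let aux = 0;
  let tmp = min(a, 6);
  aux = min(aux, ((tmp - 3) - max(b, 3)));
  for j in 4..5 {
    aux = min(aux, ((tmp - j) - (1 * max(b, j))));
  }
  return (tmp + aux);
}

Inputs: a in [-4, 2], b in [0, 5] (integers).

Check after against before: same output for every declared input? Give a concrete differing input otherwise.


This is a faithful refactor — statement counts differ, plus constant usage differs, plus arithmetic usage differs, plus min/max/abs usage differs, plus loop structure differs, but the computed results match everywhere.
As a probe, take a=-3, b=2: before runs tmp = -3; aux = 0; [j=3]; aux = -9; [j=4]; aux = -11; return -14; after runs aux = 0; tmp = -3; aux = -9; [j=4]; aux = -11; return -14; both end at -14.
An exhaustive pass over the 42 declared inputs shows identical outputs.
verdict: equivalent


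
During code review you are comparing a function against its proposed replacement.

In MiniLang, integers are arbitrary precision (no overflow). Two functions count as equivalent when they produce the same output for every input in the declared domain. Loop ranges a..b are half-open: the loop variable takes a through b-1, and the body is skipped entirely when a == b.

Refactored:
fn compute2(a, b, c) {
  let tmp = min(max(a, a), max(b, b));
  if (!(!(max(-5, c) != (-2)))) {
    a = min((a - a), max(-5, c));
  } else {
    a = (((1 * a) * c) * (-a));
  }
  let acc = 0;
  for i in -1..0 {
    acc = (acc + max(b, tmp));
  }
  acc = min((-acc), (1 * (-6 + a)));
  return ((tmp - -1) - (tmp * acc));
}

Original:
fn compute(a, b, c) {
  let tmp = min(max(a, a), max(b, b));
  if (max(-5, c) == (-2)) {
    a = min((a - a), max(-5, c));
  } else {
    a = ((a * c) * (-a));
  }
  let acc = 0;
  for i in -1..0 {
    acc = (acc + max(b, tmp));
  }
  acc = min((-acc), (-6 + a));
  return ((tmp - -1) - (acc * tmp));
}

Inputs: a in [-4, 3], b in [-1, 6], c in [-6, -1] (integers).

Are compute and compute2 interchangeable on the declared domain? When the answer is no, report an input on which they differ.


a=-4, b=-1, c=-6 yields 1 from compute but -47 from compute2.
verdict: not equivalent; witness: a=-4, b=-1, c=-6
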